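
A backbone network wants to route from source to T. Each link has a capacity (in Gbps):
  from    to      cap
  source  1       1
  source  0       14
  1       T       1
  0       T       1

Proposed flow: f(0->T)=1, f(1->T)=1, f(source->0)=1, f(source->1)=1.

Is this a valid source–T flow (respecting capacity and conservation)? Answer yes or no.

Yes

Every edge has 0 ≤ f(e) ≤ cap(e).
At each intermediate node, inflow equals outflow.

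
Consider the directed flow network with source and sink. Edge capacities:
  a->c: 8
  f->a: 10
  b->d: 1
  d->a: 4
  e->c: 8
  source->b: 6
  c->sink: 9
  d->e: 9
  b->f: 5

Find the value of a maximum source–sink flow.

Augment source->b->f->a->c->sink: bottleneck 5. Total 5.
Augment source->b->d->e->c->sink: bottleneck 1. Total 6.
No augmenting path remains in the residual graph.

6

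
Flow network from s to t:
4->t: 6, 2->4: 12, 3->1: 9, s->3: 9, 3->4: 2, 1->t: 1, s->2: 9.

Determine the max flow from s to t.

7

Augment s->3->1->t: bottleneck 1. Total 1.
Augment s->3->4->t: bottleneck 2. Total 3.
Augment s->2->4->t: bottleneck 4. Total 7.
No augmenting path remains in the residual graph.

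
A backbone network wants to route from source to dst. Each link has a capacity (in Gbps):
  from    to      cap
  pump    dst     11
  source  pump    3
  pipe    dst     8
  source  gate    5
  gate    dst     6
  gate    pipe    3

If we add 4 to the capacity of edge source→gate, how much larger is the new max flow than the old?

Original max flow = 8.
After raising cap(source→gate), augmenting paths through that edge carry 4 more units.
New max flow = 12. Increase = 4.

4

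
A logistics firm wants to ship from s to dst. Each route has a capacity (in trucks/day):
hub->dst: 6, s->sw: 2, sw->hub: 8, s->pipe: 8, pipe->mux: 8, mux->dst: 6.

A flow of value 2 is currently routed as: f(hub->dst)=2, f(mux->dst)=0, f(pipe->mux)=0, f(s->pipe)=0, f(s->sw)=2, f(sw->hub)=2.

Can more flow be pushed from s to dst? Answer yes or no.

Yes

Residual path s->pipe->mux->dst has bottleneck 6 > 0.
Pushing 6 along it raises the flow to 8, so the given flow is not maximum.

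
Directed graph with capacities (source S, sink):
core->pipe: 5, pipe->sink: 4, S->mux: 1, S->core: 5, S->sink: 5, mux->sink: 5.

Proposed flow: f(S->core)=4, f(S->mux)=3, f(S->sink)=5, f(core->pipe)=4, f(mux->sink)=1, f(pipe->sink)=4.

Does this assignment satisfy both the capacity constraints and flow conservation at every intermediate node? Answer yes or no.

No

Capacity violated on S->mux: flow 3 > capacity 1.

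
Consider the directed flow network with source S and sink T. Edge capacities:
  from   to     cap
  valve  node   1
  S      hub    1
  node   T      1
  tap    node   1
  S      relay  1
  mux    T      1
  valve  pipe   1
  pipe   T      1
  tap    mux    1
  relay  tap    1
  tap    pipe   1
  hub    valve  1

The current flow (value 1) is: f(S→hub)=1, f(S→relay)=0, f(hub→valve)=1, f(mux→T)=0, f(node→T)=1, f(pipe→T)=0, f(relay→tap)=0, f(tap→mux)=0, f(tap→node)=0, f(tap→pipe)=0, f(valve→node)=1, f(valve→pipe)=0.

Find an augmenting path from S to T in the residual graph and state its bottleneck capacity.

Residual along S→relay→tap→mux→T: S→relay: 1, relay→tap: 1, tap→mux: 1, mux→T: 1.
Bottleneck = min = 1.

S→relay→tap→mux→T, bottleneck 1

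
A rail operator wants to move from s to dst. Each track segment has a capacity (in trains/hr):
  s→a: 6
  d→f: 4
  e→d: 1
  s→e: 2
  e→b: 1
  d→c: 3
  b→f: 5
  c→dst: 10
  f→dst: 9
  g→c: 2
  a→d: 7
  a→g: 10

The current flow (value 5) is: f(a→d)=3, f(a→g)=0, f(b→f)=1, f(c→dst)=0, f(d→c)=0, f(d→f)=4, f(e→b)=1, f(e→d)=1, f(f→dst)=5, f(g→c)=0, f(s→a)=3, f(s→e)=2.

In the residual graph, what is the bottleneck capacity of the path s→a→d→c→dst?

3

Residual capacities along the path: s→a: 3, a→d: 4, d→c: 3, c→dst: 10.
Minimum is 3.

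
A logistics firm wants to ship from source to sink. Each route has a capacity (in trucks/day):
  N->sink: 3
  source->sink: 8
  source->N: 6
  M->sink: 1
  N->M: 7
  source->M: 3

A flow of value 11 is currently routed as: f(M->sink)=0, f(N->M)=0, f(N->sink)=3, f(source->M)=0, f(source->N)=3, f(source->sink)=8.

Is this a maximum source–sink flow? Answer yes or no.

No

Residual path source->M->sink has bottleneck 1 > 0.
Pushing 1 along it raises the flow to 12, so the given flow is not maximum.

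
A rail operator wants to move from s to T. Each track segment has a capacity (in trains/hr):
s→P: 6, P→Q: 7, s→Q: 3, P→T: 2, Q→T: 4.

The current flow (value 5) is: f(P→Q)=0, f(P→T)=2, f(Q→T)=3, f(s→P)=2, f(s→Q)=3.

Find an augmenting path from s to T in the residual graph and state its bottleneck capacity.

s→P→Q→T, bottleneck 1

Residual along s→P→Q→T: s→P: 4, P→Q: 7, Q→T: 1.
Bottleneck = min = 1.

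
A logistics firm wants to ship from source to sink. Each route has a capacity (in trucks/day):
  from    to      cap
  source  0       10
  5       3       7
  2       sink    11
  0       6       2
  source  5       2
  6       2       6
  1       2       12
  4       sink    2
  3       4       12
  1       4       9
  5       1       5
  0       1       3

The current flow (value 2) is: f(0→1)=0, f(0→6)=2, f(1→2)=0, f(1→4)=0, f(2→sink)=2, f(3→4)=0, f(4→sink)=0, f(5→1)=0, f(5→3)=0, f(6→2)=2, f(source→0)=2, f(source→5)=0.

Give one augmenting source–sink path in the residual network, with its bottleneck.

Residual along source→0→1→2→sink: source→0: 8, 0→1: 3, 1→2: 12, 2→sink: 9.
Bottleneck = min = 3.

source→0→1→2→sink, bottleneck 3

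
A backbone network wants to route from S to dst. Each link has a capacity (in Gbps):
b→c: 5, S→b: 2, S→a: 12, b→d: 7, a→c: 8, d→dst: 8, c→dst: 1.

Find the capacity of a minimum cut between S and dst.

3

Max flow = 3 (via 2 augmenting paths).
In the residual at optimum, the set reachable from S is {S, a, c}.
Cut edges: S→b (cap 2), c→dst (cap 1). Sum = 3.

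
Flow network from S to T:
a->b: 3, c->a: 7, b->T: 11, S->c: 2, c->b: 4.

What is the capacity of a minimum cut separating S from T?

Max flow = 2 (via 1 augmenting path).
In the residual at optimum, the set reachable from S is {S}.
Cut edges: S->c (cap 2). Sum = 2.

2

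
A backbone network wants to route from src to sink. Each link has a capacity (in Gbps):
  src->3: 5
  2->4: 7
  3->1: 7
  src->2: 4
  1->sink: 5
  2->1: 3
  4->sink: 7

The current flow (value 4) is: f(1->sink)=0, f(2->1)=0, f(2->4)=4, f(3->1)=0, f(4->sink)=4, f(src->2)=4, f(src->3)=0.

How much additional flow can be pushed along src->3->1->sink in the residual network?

Residual capacities along the path: src->3: 5, 3->1: 7, 1->sink: 5.
Minimum is 5.

5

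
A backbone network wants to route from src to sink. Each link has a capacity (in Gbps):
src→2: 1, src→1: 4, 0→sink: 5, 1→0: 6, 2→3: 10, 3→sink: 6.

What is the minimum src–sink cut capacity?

Max flow = 5 (via 2 augmenting paths).
In the residual at optimum, the set reachable from src is {src}.
Cut edges: src→2 (cap 1), src→1 (cap 4). Sum = 5.

5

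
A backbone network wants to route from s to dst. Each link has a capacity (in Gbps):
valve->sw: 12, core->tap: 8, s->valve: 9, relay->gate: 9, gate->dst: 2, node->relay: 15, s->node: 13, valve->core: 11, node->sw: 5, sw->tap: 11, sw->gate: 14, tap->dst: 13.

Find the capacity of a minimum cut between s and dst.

Max flow = 15 (via 5 augmenting paths).
In the residual at optimum, the set reachable from s is {core, gate, node, relay, s, sw, tap, valve}.
Cut edges: tap->dst (cap 13), gate->dst (cap 2). Sum = 15.

15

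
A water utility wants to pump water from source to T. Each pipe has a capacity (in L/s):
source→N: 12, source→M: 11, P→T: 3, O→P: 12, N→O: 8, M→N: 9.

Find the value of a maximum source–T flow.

3

Augment source→N→O→P→T: bottleneck 3. Total 3.
No augmenting path remains in the residual graph.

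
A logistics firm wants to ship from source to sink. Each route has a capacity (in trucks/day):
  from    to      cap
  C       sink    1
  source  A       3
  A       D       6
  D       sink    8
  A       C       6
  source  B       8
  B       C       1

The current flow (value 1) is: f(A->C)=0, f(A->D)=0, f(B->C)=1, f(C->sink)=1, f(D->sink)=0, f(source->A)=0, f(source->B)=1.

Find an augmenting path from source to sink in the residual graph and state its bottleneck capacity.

source->A->D->sink, bottleneck 3

Residual along source->A->D->sink: source->A: 3, A->D: 6, D->sink: 8.
Bottleneck = min = 3.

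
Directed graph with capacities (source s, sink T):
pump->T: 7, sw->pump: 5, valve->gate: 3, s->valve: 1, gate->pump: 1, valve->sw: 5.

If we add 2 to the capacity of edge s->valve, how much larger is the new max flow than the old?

2

Original max flow = 1.
After raising cap(s->valve), augmenting paths through that edge carry 2 more units.
New max flow = 3. Increase = 2.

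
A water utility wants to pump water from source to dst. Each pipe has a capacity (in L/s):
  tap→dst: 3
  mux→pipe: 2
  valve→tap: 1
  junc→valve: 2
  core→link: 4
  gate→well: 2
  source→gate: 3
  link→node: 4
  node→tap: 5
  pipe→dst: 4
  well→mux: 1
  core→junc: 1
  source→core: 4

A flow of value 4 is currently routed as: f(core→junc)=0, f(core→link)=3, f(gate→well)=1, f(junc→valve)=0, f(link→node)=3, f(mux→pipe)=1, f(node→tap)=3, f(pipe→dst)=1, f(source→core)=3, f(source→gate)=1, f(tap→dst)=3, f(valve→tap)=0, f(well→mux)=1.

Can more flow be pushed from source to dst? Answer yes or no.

No

Residual reachable from source: {core, gate, junc, link, node, source, tap, valve, well}; dst is not reachable.
Saturated cut: well→mux, tap→dst with total capacity 4 = current flow value. Flow is maximum.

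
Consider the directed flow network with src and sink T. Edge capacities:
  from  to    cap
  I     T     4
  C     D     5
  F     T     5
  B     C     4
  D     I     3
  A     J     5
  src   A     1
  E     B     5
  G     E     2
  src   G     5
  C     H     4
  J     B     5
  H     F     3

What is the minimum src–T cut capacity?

3

Max flow = 3 (via 2 augmenting paths).
In the residual at optimum, the set reachable from src is {G, src}.
Cut edges: G→E (cap 2), src→A (cap 1). Sum = 3.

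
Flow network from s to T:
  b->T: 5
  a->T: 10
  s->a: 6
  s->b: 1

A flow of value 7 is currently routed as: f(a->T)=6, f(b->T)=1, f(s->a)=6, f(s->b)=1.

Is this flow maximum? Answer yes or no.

Residual reachable from s: {s}; T is not reachable.
Saturated cut: s->b, s->a with total capacity 7 = current flow value. Flow is maximum.

Yes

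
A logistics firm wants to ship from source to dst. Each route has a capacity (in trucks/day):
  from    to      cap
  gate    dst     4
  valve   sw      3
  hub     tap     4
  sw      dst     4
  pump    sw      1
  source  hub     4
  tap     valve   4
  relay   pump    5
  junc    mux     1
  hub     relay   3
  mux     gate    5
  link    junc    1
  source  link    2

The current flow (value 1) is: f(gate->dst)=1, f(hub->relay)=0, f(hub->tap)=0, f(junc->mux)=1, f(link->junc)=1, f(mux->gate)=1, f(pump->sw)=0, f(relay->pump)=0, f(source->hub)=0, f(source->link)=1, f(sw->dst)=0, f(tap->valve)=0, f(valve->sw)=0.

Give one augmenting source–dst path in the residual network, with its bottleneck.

source->hub->relay->pump->sw->dst, bottleneck 1

Residual along source->hub->relay->pump->sw->dst: source->hub: 4, hub->relay: 3, relay->pump: 5, pump->sw: 1, sw->dst: 4.
Bottleneck = min = 1.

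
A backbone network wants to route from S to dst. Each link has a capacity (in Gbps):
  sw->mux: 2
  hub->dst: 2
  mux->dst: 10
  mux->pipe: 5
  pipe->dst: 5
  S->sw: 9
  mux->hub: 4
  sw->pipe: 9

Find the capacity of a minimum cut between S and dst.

Max flow = 7 (via 2 augmenting paths).
In the residual at optimum, the set reachable from S is {S, pipe, sw}.
Cut edges: sw->mux (cap 2), pipe->dst (cap 5). Sum = 7.

7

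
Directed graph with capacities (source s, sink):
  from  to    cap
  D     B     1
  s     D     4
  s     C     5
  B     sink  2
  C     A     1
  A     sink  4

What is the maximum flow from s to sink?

Augment s->C->A->sink: bottleneck 1. Total 1.
Augment s->D->B->sink: bottleneck 1. Total 2.
No augmenting path remains in the residual graph.

2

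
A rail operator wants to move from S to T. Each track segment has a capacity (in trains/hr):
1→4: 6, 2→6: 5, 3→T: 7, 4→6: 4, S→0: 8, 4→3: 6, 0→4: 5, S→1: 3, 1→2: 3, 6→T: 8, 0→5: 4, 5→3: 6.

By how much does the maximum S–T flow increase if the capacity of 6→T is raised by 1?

Original max flow = 11.
Edge 6→T does not cross the min cut (source side {S}), so extra capacity there cannot help.
New max flow = 11. Increase = 0.

0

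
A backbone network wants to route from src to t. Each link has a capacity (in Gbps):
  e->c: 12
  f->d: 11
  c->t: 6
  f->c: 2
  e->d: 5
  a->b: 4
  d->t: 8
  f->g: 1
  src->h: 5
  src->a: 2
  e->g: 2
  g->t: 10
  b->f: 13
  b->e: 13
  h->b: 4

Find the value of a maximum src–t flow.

6

Augment src->a->b->f->d->t: bottleneck 2. Total 2.
Augment src->h->b->f->d->t: bottleneck 4. Total 6.
No augmenting path remains in the residual graph.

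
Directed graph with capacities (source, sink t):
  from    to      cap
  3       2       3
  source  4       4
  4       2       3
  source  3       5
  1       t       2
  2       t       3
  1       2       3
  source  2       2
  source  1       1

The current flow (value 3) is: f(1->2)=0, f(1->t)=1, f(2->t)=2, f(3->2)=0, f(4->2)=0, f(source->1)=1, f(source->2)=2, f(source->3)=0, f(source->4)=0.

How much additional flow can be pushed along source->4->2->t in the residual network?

1

Residual capacities along the path: source->4: 4, 4->2: 3, 2->t: 1.
Minimum is 1.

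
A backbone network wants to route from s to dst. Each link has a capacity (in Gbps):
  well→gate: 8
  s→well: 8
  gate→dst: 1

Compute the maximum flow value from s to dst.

1

Augment s→well→gate→dst: bottleneck 1. Total 1.
No augmenting path remains in the residual graph.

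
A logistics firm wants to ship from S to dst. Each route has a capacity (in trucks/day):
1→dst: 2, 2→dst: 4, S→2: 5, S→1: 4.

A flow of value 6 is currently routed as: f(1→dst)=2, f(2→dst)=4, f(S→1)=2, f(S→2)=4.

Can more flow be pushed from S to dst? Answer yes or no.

No

Residual reachable from S: {1, 2, S}; dst is not reachable.
Saturated cut: 1→dst, 2→dst with total capacity 6 = current flow value. Flow is maximum.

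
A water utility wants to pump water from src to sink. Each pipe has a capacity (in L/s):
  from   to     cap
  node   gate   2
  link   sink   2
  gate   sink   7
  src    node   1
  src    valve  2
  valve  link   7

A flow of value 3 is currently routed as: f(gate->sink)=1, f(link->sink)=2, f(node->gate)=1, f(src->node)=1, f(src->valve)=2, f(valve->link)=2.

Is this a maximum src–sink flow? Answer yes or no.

Residual reachable from src: {src}; sink is not reachable.
Saturated cut: src->valve, src->node with total capacity 3 = current flow value. Flow is maximum.

Yes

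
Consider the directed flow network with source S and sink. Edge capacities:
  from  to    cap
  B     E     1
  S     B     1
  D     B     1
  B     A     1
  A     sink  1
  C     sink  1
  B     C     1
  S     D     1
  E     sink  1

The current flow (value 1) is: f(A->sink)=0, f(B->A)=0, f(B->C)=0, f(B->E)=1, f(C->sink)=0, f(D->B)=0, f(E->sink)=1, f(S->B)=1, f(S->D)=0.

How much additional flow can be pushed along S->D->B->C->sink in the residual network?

Residual capacities along the path: S->D: 1, D->B: 1, B->C: 1, C->sink: 1.
Minimum is 1.

1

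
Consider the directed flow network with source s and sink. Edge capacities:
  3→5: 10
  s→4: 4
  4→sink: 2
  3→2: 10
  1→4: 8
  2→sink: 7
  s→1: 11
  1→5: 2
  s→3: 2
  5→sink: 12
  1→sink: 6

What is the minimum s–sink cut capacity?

12

Max flow = 12 (via 4 augmenting paths).
In the residual at optimum, the set reachable from s is {1, 4, s}.
Cut edges: s→3 (cap 2), 1→5 (cap 2), 1→sink (cap 6), 4→sink (cap 2). Sum = 12.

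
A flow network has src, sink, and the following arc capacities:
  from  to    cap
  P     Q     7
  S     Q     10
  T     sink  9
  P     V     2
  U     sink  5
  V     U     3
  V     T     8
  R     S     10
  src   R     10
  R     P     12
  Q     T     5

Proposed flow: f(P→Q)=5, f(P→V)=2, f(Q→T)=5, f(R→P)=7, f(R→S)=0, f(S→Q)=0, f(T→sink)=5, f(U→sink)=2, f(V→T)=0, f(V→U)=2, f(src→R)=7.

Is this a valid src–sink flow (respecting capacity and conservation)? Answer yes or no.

Every edge has 0 ≤ f(e) ≤ cap(e).
At each intermediate node, inflow equals outflow.

Yes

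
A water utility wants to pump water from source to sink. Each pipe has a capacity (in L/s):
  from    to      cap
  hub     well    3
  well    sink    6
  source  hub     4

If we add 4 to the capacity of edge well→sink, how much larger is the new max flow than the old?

0

Original max flow = 3.
Edge well→sink does not cross the min cut (source side {hub, source}), so extra capacity there cannot help.
New max flow = 3. Increase = 0.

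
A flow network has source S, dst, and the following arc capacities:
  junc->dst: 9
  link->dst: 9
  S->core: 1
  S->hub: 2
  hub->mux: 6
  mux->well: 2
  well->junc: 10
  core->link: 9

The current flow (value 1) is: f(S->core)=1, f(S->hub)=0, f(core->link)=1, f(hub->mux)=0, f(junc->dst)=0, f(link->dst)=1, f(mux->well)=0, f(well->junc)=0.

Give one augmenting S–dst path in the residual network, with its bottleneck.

S->hub->mux->well->junc->dst, bottleneck 2

Residual along S->hub->mux->well->junc->dst: S->hub: 2, hub->mux: 6, mux->well: 2, well->junc: 10, junc->dst: 9.
Bottleneck = min = 2.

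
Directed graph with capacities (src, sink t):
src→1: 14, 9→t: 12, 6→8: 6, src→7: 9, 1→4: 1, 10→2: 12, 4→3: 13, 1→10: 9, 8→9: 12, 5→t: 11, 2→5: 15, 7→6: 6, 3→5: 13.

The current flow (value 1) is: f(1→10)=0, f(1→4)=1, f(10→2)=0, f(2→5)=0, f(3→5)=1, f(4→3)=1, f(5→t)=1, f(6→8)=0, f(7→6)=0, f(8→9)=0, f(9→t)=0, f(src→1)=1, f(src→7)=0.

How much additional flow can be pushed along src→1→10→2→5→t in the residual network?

9

Residual capacities along the path: src→1: 13, 1→10: 9, 10→2: 12, 2→5: 15, 5→t: 10.
Minimum is 9.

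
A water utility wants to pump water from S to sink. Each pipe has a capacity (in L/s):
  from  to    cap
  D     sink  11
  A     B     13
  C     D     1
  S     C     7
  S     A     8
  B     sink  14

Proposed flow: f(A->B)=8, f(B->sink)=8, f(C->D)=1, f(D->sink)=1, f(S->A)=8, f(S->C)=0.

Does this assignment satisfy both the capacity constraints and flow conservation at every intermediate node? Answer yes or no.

Conservation fails at C: inflow 0 ≠ outflow 1.

No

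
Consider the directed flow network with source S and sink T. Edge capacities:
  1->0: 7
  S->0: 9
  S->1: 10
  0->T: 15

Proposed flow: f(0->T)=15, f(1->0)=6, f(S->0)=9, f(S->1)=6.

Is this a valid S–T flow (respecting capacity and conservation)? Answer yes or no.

Yes

Every edge has 0 ≤ f(e) ≤ cap(e).
At each intermediate node, inflow equals outflow.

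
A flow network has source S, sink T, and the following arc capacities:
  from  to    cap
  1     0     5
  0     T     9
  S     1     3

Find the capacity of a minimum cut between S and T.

3

Max flow = 3 (via 1 augmenting path).
In the residual at optimum, the set reachable from S is {S}.
Cut edges: S->1 (cap 3). Sum = 3.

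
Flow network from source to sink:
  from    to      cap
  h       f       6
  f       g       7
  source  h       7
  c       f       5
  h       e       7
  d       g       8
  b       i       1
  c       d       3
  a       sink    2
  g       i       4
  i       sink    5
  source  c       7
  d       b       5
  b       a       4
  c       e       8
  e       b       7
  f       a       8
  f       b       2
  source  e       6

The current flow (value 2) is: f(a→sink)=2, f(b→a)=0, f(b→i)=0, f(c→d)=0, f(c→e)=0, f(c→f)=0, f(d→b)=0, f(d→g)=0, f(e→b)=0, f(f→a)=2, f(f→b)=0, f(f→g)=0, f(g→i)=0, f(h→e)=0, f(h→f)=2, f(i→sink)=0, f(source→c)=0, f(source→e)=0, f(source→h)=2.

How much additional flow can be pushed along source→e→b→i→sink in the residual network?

Residual capacities along the path: source→e: 6, e→b: 7, b→i: 1, i→sink: 5.
Minimum is 1.

1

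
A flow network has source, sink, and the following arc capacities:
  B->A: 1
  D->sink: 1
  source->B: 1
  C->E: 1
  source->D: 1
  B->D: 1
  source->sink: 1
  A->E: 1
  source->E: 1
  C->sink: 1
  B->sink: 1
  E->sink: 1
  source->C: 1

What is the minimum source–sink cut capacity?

5

Max flow = 5 (via 5 augmenting paths).
In the residual at optimum, the set reachable from source is {source}.
Cut edges: source->B (cap 1), source->C (cap 1), source->D (cap 1), source->E (cap 1), source->sink (cap 1). Sum = 5.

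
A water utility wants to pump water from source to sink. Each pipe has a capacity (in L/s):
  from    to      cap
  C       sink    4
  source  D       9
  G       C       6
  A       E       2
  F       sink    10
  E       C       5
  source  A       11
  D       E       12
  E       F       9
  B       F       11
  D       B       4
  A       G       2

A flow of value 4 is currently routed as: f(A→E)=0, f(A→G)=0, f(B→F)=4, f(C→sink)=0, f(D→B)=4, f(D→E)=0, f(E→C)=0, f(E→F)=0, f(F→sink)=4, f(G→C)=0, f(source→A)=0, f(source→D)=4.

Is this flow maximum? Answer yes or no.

Residual path source→D→E→F→sink has bottleneck 5 > 0.
Pushing 5 along it raises the flow to 9, so the given flow is not maximum.

No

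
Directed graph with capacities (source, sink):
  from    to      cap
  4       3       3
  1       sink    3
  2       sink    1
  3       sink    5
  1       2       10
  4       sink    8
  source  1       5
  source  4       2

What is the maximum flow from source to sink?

6

Augment source→4→sink: bottleneck 2. Total 2.
Augment source→1→sink: bottleneck 3. Total 5.
Augment source→1→2→sink: bottleneck 1. Total 6.
No augmenting path remains in the residual graph.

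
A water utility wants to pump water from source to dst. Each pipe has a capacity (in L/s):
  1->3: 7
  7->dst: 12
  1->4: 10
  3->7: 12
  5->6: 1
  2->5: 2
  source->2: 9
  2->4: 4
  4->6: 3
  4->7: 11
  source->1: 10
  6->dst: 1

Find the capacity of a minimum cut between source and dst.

Max flow = 13 (via 4 augmenting paths).
In the residual at optimum, the set reachable from source is {1, 2, 3, 4, 5, 6, 7, source}.
Cut edges: 7->dst (cap 12), 6->dst (cap 1). Sum = 13.

13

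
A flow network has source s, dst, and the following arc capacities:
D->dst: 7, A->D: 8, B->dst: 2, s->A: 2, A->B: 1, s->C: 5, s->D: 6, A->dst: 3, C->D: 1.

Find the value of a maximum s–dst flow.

Augment s->A->dst: bottleneck 2. Total 2.
Augment s->D->dst: bottleneck 6. Total 8.
Augment s->C->D->dst: bottleneck 1. Total 9.
No augmenting path remains in the residual graph.

9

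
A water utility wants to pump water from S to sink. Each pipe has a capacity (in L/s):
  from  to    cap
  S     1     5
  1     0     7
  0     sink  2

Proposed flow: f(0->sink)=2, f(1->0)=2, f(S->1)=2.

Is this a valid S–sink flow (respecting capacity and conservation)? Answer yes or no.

Every edge has 0 ≤ f(e) ≤ cap(e).
At each intermediate node, inflow equals outflow.

Yes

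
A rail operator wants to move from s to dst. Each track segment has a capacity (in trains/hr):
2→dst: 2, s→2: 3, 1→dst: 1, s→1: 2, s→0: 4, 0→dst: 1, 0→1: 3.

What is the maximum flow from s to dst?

Augment s→2→dst: bottleneck 2. Total 2.
Augment s→0→dst: bottleneck 1. Total 3.
Augment s→1→dst: bottleneck 1. Total 4.
No augmenting path remains in the residual graph.

4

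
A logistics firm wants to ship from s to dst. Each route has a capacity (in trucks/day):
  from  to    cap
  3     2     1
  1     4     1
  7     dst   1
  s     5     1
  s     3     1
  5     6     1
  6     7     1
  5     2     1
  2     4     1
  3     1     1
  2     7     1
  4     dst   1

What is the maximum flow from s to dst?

2

Augment s→5→6→7→dst: bottleneck 1. Total 1.
Augment s→3→2→4→dst: bottleneck 1. Total 2.
No augmenting path remains in the residual graph.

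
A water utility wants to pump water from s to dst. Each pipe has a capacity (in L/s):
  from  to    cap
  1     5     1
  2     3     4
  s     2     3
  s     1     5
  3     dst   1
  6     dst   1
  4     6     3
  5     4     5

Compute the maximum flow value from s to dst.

Augment s->2->3->dst: bottleneck 1. Total 1.
Augment s->1->5->4->6->dst: bottleneck 1. Total 2.
No augmenting path remains in the residual graph.

2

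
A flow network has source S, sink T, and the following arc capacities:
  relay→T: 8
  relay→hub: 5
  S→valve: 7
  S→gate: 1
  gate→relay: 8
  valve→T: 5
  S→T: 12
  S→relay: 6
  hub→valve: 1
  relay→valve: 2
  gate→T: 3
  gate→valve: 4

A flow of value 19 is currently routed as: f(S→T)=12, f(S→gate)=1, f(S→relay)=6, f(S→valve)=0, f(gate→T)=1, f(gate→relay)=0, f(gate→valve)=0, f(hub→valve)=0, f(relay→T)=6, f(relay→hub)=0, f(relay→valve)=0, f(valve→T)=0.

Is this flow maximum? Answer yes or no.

No

Residual path S→valve→T has bottleneck 5 > 0.
Pushing 5 along it raises the flow to 24, so the given flow is not maximum.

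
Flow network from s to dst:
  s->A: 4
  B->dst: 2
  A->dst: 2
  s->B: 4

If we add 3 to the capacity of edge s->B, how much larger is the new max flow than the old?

Original max flow = 4.
Edge s->B does not cross the min cut (source side {A, B, s}), so extra capacity there cannot help.
New max flow = 4. Increase = 0.

0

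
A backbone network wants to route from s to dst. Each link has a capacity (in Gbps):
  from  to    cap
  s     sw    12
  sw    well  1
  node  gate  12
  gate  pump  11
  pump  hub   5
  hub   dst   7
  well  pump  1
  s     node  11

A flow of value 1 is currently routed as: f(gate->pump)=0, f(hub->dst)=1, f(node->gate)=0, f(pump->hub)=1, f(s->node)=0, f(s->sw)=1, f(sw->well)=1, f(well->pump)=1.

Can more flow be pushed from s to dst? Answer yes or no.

Residual path s->node->gate->pump->hub->dst has bottleneck 4 > 0.
Pushing 4 along it raises the flow to 5, so the given flow is not maximum.

Yes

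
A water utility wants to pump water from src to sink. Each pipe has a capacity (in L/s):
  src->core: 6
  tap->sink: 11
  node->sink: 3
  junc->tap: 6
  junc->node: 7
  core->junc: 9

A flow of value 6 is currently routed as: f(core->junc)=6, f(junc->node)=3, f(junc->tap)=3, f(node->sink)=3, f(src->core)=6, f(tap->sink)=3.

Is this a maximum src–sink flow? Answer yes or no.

Residual reachable from src: {src}; sink is not reachable.
Saturated cut: src->core with total capacity 6 = current flow value. Flow is maximum.

Yes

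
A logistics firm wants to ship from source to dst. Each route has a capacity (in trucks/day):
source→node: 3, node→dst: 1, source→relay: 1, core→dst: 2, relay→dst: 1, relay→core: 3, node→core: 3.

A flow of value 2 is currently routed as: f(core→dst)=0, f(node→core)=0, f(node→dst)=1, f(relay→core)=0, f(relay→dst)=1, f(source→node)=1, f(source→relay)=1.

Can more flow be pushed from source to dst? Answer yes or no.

Yes

Residual path source→node→core→dst has bottleneck 2 > 0.
Pushing 2 along it raises the flow to 4, so the given flow is not maximum.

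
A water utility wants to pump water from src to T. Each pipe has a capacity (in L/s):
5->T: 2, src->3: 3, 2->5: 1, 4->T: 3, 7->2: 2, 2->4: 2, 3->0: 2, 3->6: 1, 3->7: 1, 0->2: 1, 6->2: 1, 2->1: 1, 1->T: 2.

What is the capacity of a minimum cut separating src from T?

3

Max flow = 3 (via 3 augmenting paths).
In the residual at optimum, the set reachable from src is {src}.
Cut edges: src->3 (cap 3). Sum = 3.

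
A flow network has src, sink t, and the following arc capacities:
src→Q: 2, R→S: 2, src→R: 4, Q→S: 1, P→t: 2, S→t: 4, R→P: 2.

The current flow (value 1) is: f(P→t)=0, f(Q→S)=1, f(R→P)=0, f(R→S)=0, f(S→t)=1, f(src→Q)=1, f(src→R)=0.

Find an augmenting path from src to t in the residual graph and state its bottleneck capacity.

Residual along src→R→S→t: src→R: 4, R→S: 2, S→t: 3.
Bottleneck = min = 2.

src→R→S→t, bottleneck 2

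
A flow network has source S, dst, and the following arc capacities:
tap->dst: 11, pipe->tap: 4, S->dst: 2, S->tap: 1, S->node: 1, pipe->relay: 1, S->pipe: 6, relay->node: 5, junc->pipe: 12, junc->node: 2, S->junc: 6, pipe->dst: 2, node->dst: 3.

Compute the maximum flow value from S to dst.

Augment S->dst: bottleneck 2. Total 2.
Augment S->pipe->dst: bottleneck 2. Total 4.
Augment S->node->dst: bottleneck 1. Total 5.
Augment S->tap->dst: bottleneck 1. Total 6.
Augment S->junc->node->dst: bottleneck 2. Total 8.
Augment S->pipe->tap->dst: bottleneck 4. Total 12.
No augmenting path remains in the residual graph.

12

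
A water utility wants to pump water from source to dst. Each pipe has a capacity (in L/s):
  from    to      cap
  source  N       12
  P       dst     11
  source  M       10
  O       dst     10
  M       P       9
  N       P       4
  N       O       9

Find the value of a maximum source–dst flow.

20

Augment source→N→O→dst: bottleneck 9. Total 9.
Augment source→N→P→dst: bottleneck 3. Total 12.
Augment source→M→P→dst: bottleneck 8. Total 20.
No augmenting path remains in the residual graph.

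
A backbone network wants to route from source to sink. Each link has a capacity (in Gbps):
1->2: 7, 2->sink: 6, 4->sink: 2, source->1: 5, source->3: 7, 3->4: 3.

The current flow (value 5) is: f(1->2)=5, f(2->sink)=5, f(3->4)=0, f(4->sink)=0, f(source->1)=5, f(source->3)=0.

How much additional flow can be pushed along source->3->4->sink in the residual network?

Residual capacities along the path: source->3: 7, 3->4: 3, 4->sink: 2.
Minimum is 2.

2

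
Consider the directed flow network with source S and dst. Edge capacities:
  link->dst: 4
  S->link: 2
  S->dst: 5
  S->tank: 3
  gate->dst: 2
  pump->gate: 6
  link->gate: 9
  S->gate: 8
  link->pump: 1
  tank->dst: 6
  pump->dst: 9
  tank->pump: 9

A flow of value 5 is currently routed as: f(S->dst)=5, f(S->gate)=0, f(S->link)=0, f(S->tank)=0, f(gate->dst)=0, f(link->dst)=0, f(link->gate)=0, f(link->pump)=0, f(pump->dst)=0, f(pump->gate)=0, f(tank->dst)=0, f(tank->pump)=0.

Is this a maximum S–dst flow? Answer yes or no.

Residual path S->tank->dst has bottleneck 3 > 0.
Pushing 3 along it raises the flow to 8, so the given flow is not maximum.

No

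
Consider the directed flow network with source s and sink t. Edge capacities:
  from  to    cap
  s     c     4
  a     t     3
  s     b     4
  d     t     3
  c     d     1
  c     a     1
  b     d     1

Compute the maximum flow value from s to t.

Augment s→c→a→t: bottleneck 1. Total 1.
Augment s→c→d→t: bottleneck 1. Total 2.
Augment s→b→d→t: bottleneck 1. Total 3.
No augmenting path remains in the residual graph.

3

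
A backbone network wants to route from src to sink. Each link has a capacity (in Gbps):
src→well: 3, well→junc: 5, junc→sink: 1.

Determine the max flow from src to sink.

1

Augment src→well→junc→sink: bottleneck 1. Total 1.
No augmenting path remains in the residual graph.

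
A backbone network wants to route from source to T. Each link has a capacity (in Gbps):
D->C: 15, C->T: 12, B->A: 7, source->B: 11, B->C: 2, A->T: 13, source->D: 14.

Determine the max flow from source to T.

Augment source->B->A->T: bottleneck 7. Total 7.
Augment source->B->C->T: bottleneck 2. Total 9.
Augment source->D->C->T: bottleneck 10. Total 19.
No augmenting path remains in the residual graph.

19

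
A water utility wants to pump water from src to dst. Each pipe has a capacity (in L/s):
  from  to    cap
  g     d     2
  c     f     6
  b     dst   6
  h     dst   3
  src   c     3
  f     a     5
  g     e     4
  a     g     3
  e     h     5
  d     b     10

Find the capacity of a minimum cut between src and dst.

Max flow = 3 (via 2 augmenting paths).
In the residual at optimum, the set reachable from src is {src}.
Cut edges: src→c (cap 3). Sum = 3.

3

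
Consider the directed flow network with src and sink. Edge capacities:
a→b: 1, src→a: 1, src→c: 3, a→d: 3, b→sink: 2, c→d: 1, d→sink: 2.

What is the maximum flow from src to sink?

2

Augment src→c→d→sink: bottleneck 1. Total 1.
Augment src→a→d→sink: bottleneck 1. Total 2.
No augmenting path remains in the residual graph.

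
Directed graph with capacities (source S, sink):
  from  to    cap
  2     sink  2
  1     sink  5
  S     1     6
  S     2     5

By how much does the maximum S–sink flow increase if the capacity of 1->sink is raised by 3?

1

Original max flow = 7.
After raising cap(1->sink), augmenting paths through that edge carry 1 more unit.
New max flow = 8. Increase = 1.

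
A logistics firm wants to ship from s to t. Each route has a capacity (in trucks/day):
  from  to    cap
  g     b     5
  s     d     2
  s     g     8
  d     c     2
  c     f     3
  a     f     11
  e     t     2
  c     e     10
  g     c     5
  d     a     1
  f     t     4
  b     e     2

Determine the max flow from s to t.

Augment s→d→a→f→t: bottleneck 1. Total 1.
Augment s→d→c→f→t: bottleneck 1. Total 2.
Augment s→g→c→f→t: bottleneck 2. Total 4.
Augment s→g→c→e→t: bottleneck 2. Total 6.
No augmenting path remains in the residual graph.

6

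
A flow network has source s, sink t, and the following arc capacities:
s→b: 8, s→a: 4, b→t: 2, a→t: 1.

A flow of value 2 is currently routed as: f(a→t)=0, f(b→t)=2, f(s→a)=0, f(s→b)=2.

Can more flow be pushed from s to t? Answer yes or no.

Yes

Residual path s→a→t has bottleneck 1 > 0.
Pushing 1 along it raises the flow to 3, so the given flow is not maximum.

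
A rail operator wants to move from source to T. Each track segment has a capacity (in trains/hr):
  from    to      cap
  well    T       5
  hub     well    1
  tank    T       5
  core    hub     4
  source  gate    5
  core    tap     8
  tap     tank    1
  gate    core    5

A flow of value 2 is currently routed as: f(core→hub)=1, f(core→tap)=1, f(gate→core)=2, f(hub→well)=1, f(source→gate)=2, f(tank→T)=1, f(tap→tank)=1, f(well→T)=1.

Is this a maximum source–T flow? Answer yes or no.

Residual reachable from source: {core, gate, hub, source, tap}; T is not reachable.
Saturated cut: tap→tank, hub→well with total capacity 2 = current flow value. Flow is maximum.

Yes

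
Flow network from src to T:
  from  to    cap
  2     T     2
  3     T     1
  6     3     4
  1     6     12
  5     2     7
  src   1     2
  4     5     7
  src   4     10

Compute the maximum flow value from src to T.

3

Augment src->4->5->2->T: bottleneck 2. Total 2.
Augment src->1->6->3->T: bottleneck 1. Total 3.
No augmenting path remains in the residual graph.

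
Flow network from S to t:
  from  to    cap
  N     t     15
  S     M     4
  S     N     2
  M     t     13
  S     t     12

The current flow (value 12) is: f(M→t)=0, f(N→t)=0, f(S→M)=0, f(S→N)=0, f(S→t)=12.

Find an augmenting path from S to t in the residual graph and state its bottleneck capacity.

Residual along S→M→t: S→M: 4, M→t: 13.
Bottleneck = min = 4.

S→M→t, bottleneck 4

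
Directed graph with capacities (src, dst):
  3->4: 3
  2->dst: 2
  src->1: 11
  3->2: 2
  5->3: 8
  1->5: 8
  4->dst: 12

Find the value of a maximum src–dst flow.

5

Augment src->1->5->3->2->dst: bottleneck 2. Total 2.
Augment src->1->5->3->4->dst: bottleneck 3. Total 5.
No augmenting path remains in the residual graph.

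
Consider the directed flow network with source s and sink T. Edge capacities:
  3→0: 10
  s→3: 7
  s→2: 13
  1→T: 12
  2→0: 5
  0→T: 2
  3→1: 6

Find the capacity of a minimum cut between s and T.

8

Max flow = 8 (via 3 augmenting paths).
In the residual at optimum, the set reachable from s is {0, 2, 3, s}.
Cut edges: 3→1 (cap 6), 0→T (cap 2). Sum = 8.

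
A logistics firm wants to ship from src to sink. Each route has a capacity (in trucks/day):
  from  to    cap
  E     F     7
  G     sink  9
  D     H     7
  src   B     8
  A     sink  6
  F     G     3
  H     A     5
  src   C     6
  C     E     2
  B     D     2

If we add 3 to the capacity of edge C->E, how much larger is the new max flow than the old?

1

Original max flow = 4.
After raising cap(C->E), augmenting paths through that edge carry 1 more unit.
New max flow = 5. Increase = 1.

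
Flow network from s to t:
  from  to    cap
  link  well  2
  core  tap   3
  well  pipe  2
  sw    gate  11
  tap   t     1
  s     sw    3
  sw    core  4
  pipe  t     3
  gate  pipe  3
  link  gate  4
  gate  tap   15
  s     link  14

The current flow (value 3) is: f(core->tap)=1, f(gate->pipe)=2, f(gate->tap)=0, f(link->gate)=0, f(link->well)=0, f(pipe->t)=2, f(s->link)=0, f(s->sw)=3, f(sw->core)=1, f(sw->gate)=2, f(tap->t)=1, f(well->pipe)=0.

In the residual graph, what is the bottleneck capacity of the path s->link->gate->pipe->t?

1

Residual capacities along the path: s->link: 14, link->gate: 4, gate->pipe: 1, pipe->t: 1.
Minimum is 1.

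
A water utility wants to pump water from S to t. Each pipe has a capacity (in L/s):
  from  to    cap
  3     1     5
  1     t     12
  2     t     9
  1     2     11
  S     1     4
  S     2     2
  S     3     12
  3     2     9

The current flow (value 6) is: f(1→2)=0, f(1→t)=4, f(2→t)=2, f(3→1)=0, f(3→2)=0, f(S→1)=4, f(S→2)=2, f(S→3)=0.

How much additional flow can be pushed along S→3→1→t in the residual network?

Residual capacities along the path: S→3: 12, 3→1: 5, 1→t: 8.
Minimum is 5.

5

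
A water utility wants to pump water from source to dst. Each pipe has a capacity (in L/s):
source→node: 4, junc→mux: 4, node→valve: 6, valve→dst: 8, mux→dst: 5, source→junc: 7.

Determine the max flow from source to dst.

Augment source→node→valve→dst: bottleneck 4. Total 4.
Augment source→junc→mux→dst: bottleneck 4. Total 8.
No augmenting path remains in the residual graph.

8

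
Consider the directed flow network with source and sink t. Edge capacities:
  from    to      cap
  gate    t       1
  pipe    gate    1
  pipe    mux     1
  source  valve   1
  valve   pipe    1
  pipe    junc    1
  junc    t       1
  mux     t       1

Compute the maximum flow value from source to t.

Augment source→valve→pipe→gate→t: bottleneck 1. Total 1.
No augmenting path remains in the residual graph.

1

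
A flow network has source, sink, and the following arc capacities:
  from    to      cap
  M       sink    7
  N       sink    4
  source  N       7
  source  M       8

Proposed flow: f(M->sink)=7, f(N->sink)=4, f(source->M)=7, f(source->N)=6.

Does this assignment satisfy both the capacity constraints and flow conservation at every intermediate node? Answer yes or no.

Conservation fails at N: inflow 6 ≠ outflow 4.

No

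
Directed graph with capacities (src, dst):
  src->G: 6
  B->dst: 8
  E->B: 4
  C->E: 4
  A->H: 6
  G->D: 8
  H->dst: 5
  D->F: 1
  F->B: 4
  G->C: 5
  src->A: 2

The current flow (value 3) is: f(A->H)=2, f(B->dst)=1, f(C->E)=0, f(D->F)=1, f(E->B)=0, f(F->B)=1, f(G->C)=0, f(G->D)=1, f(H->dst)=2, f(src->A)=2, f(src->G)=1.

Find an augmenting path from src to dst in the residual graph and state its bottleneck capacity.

Residual along src->G->C->E->B->dst: src->G: 5, G->C: 5, C->E: 4, E->B: 4, B->dst: 7.
Bottleneck = min = 4.

src->G->C->E->B->dst, bottleneck 4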